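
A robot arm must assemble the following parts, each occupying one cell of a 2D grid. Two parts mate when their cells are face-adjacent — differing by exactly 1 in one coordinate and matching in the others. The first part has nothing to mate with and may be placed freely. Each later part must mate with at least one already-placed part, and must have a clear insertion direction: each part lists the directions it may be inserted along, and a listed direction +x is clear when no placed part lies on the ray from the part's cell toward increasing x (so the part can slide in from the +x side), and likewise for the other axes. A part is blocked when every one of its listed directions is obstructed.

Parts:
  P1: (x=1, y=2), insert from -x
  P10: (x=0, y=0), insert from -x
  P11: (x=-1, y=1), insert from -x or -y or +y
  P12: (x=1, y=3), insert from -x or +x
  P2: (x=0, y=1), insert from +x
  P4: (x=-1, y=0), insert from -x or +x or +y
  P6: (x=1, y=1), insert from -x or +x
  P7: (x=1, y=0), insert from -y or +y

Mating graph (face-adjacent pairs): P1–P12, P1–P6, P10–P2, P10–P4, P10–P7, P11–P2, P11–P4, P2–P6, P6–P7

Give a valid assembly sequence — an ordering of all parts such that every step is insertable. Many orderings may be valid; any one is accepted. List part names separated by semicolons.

P11; P2; P10; P4; P7; P6; P1; P12

1. P11@(-1, 1) [-x clear] — {P11}
2. P2@(0, 1) [+x clear] — {P11, P2}
3. P10@(0, 0) [-x clear] — {P10, P11, P2}
4. P4@(-1, 0) [-x clear] — {P10, P11, P2, P4}
5. P7@(1, 0) [-y clear] — {P10, P11, P2, P4, P7}
6. P6@(1, 1) [+x clear] — {P10, P11, P2, P4, P6, P7}
7. P1@(1, 2) [-x clear] — {P1, P10, P11, P2, P4, P6, P7}
8. P12@(1, 3) [-x clear] — {P1, P10, P11, P12, P2, P4, P6, P7}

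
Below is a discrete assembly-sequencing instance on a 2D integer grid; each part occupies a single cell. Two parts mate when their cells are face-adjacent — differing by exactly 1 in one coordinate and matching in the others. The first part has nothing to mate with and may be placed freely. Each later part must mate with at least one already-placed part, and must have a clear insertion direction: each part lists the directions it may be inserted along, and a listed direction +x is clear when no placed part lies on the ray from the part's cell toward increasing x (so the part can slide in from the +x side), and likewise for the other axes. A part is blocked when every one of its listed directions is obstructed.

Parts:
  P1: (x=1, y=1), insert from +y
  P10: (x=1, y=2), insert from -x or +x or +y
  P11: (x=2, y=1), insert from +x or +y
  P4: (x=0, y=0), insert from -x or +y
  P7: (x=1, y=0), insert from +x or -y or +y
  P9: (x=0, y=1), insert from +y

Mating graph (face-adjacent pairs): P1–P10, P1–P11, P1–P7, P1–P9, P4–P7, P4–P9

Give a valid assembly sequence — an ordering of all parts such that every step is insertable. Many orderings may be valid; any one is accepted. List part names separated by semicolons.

1. P11@(2, 1) [+x clear] — {P11}
2. P1@(1, 1) [+y clear] — {P1, P11}
3. P9@(0, 1) [+y clear] — {P1, P11, P9}
4. P10@(1, 2) [-x clear] — {P1, P10, P11, P9}
5. P4@(0, 0) [-x clear] — {P1, P10, P11, P4, P9}
6. P7@(1, 0) [+x clear] — {P1, P10, P11, P4, P7, P9}

P11; P1; P9; P10; P4; P7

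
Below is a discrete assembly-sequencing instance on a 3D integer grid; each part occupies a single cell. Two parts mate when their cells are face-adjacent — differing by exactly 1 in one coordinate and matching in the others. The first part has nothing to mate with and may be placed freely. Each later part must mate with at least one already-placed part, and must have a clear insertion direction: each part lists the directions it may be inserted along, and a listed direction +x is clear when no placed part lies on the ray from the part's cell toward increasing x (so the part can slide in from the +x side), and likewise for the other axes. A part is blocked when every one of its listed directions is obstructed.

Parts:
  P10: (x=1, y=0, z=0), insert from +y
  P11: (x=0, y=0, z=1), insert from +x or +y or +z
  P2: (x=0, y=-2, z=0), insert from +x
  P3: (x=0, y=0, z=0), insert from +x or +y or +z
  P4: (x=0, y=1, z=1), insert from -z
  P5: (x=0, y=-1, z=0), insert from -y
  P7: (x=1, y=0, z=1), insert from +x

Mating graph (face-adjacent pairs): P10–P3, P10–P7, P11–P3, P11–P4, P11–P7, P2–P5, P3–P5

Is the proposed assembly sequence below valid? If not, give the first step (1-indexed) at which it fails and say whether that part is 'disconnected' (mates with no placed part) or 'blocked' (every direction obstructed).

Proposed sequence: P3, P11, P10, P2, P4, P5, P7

Invalid at step 4 (disconnected)

1. P3@(0, 0, 0) [+x clear] — {P3}
2. P11@(0, 0, 1) [+x clear] — {P11, P3}
3. P10@(1, 0, 0) [+y clear] — {P10, P11, P3}
4. P2@(0, -2, 0) — no placed neighbour ⇒ disconnected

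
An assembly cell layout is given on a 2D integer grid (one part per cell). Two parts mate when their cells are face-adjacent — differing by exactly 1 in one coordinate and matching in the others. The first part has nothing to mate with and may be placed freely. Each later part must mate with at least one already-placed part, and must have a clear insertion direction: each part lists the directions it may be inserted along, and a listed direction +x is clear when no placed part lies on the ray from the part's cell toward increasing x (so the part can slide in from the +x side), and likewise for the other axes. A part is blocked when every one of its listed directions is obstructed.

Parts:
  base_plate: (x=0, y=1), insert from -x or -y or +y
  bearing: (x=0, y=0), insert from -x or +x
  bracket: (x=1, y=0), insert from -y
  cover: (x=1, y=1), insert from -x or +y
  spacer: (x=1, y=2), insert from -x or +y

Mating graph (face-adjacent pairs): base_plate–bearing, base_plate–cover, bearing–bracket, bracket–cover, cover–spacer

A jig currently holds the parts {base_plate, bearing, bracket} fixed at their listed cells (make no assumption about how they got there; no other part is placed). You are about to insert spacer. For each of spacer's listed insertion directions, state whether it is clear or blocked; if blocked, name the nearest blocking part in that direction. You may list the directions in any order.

+y: clear; -x: clear

-x: ray from spacer(1, 2) has no placed part ⇒ clear
+y: ray from spacer(1, 2) has no placed part ⇒ clear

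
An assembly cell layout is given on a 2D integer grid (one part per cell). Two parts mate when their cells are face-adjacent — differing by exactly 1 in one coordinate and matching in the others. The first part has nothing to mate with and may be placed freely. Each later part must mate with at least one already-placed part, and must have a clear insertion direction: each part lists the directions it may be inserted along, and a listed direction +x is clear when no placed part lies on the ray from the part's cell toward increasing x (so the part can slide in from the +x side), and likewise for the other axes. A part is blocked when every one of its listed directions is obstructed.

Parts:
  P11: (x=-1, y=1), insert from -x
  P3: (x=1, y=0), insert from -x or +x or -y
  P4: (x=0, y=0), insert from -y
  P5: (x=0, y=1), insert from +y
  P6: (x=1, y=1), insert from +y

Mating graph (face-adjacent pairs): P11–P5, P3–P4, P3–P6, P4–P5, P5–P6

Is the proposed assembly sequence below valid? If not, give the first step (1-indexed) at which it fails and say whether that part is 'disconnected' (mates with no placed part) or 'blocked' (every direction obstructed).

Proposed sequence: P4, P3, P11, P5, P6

Invalid at step 3 (disconnected)

1. P4@(0, 0) [-y clear] — {P4}
2. P3@(1, 0) [+x clear] — {P3, P4}
3. P11@(-1, 1) — no placed neighbour ⇒ disconnected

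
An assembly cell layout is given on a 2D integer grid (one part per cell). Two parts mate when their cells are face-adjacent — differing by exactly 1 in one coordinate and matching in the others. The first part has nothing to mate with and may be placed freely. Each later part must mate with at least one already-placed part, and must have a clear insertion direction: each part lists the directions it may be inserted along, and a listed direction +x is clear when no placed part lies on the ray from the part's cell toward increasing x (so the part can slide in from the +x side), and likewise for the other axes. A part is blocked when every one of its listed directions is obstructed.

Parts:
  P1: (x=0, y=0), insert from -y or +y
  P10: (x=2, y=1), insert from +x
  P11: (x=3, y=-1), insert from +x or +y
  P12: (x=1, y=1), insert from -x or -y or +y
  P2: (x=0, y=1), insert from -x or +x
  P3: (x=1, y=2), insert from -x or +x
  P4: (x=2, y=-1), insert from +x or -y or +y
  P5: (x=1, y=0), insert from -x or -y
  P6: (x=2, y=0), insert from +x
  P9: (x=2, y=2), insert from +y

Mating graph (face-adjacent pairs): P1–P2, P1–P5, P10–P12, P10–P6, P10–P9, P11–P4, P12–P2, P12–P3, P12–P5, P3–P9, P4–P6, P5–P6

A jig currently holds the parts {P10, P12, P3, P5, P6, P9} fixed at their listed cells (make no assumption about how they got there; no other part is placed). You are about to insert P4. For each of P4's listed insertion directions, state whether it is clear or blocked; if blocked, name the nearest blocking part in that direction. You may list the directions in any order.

+x: clear; +y: blocked by P6; -y: clear

+x: ray from P4(2, -1) has no placed part ⇒ clear
-y: ray from P4(2, -1) has no placed part ⇒ clear
+y: nearest on ray is P6@(2, 0) ⇒ blocked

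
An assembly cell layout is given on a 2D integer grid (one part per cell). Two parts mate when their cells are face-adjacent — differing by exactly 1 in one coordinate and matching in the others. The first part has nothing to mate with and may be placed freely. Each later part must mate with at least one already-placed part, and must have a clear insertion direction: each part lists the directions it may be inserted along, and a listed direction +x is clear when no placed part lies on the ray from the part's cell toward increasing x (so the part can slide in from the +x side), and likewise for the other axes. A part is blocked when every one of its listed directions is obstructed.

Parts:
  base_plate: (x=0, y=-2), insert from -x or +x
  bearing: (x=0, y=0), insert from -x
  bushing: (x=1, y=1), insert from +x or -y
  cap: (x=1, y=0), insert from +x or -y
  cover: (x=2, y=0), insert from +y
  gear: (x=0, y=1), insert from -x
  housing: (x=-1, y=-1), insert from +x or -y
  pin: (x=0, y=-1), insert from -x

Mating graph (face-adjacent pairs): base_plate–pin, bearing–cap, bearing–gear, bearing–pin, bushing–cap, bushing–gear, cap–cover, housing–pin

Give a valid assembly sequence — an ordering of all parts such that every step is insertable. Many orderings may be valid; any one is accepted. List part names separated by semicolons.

pin; bearing; housing; base_plate; cap; cover; bushing; gear

1. pin@(0, -1) [-x clear] — {pin}
2. bearing@(0, 0) [-x clear] — {bearing, pin}
3. housing@(-1, -1) [-y clear] — {bearing, housing, pin}
4. base_plate@(0, -2) [-x clear] — {base_plate, bearing, housing, pin}
5. cap@(1, 0) [+x clear] — {base_plate, bearing, cap, housing, pin}
6. cover@(2, 0) [+y clear] — {base_plate, bearing, cap, cover, housing, pin}
7. bushing@(1, 1) [+x clear] — {base_plate, bearing, bushing, cap, cover, housing, pin}
8. gear@(0, 1) [-x clear] — {base_plate, bearing, bushing, cap, cover, gear, housing, pin}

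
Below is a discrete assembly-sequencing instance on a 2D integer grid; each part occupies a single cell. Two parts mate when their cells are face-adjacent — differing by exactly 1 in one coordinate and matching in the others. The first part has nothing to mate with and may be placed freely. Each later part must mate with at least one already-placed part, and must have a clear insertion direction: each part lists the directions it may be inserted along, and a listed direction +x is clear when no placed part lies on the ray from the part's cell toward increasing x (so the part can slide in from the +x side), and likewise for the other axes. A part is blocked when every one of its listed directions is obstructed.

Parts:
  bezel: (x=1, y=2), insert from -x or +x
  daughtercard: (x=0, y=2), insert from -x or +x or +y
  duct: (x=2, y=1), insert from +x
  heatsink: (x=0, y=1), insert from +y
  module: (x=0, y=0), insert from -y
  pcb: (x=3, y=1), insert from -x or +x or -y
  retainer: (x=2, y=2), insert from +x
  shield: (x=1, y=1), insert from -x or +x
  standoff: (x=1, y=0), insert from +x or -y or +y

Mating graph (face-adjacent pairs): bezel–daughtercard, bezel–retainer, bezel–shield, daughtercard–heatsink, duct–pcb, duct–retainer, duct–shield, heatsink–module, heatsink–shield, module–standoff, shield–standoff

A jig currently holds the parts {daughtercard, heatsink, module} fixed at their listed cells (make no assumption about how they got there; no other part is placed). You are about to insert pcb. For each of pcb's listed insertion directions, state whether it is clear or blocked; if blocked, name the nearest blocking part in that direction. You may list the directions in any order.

-x: nearest on ray is heatsink@(0, 1) ⇒ blocked
+x: ray from pcb(3, 1) has no placed part ⇒ clear
-y: ray from pcb(3, 1) has no placed part ⇒ clear

+x: clear; -x: blocked by heatsink; -y: clear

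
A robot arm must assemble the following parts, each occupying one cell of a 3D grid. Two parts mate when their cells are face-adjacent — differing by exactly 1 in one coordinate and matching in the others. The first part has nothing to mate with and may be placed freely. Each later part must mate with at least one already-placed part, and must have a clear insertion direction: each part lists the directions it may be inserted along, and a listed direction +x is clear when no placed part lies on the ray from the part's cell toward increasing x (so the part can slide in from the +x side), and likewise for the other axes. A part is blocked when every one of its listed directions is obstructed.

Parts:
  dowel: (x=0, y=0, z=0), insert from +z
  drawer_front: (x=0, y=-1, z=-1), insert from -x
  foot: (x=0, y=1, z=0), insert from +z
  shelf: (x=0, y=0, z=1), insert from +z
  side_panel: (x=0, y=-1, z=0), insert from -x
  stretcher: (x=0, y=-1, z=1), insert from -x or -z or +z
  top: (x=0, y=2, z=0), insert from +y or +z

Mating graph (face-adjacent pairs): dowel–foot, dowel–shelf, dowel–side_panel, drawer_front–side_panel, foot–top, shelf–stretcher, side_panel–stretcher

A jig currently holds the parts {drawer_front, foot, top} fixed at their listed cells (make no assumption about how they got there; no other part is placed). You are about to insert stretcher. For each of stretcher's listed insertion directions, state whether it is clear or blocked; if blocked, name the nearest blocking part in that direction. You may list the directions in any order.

-x: ray from stretcher(0, -1, 1) has no placed part ⇒ clear
-z: nearest on ray is drawer_front@(0, -1, -1) ⇒ blocked
+z: ray from stretcher(0, -1, 1) has no placed part ⇒ clear

+z: clear; -x: clear; -z: blocked by drawer_front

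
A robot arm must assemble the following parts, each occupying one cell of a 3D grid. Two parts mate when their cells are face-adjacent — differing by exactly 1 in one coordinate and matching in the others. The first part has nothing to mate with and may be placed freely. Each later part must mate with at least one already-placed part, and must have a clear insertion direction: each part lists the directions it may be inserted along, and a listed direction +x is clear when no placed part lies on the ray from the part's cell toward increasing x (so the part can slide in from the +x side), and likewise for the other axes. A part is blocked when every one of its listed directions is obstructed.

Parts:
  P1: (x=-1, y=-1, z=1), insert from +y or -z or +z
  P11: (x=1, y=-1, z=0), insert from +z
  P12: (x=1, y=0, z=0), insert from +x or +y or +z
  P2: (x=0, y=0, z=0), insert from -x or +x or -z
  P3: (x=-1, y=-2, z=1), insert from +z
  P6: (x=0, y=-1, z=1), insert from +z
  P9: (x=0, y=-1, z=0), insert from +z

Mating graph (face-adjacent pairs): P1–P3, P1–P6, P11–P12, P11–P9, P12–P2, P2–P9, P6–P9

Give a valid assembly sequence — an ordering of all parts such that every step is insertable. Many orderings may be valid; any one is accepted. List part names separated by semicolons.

1. P11@(1, -1, 0) [+z clear] — {P11}
2. P12@(1, 0, 0) [+x clear] — {P11, P12}
3. P2@(0, 0, 0) [-x clear] — {P11, P12, P2}
4. P9@(0, -1, 0) [+z clear] — {P11, P12, P2, P9}
5. P6@(0, -1, 1) [+z clear] — {P11, P12, P2, P6, P9}
6. P1@(-1, -1, 1) [+y clear] — {P1, P11, P12, P2, P6, P9}
7. P3@(-1, -2, 1) [+z clear] — {P1, P11, P12, P2, P3, P6, P9}

P11; P12; P2; P9; P6; P1; P3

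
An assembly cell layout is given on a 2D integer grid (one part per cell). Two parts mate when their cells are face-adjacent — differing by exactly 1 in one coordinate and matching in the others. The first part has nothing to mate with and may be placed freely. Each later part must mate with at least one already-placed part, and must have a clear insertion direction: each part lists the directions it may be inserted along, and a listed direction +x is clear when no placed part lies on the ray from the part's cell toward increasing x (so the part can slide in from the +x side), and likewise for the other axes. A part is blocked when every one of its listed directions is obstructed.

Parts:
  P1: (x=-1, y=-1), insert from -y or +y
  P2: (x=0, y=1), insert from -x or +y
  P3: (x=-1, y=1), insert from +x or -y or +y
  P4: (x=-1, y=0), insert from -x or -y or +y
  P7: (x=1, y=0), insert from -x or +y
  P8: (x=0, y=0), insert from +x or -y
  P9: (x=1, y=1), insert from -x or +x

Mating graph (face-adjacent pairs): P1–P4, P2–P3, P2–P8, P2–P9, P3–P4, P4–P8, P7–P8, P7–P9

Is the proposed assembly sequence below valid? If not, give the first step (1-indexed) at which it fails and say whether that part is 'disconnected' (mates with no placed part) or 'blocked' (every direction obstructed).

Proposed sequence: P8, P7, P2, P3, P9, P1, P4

1. P8@(0, 0) [+x clear] — {P8}
2. P7@(1, 0) [+y clear] — {P7, P8}
3. P2@(0, 1) [-x clear] — {P2, P7, P8}
4. P3@(-1, 1) [-y clear] — {P2, P3, P7, P8}
5. P9@(1, 1) [+x clear] — {P2, P3, P7, P8, P9}
6. P1@(-1, -1) — no placed neighbour ⇒ disconnected

Invalid at step 6 (disconnected)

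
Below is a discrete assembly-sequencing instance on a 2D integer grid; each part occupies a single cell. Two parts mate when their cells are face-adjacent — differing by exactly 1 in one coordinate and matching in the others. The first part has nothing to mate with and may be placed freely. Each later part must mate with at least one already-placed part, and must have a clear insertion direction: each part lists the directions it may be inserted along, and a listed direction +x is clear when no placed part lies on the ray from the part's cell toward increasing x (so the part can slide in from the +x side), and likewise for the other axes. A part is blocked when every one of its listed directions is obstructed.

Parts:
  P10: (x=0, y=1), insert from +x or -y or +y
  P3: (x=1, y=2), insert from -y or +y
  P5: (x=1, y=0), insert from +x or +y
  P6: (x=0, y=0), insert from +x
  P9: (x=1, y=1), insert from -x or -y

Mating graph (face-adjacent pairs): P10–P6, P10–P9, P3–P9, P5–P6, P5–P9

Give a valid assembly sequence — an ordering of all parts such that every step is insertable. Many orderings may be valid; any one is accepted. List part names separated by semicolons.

P3; P9; P10; P6; P5

1. P3@(1, 2) [-y clear] — {P3}
2. P9@(1, 1) [-x clear] — {P3, P9}
3. P10@(0, 1) [-y clear] — {P10, P3, P9}
4. P6@(0, 0) [+x clear] — {P10, P3, P6, P9}
5. P5@(1, 0) [+x clear] — {P10, P3, P5, P6, P9}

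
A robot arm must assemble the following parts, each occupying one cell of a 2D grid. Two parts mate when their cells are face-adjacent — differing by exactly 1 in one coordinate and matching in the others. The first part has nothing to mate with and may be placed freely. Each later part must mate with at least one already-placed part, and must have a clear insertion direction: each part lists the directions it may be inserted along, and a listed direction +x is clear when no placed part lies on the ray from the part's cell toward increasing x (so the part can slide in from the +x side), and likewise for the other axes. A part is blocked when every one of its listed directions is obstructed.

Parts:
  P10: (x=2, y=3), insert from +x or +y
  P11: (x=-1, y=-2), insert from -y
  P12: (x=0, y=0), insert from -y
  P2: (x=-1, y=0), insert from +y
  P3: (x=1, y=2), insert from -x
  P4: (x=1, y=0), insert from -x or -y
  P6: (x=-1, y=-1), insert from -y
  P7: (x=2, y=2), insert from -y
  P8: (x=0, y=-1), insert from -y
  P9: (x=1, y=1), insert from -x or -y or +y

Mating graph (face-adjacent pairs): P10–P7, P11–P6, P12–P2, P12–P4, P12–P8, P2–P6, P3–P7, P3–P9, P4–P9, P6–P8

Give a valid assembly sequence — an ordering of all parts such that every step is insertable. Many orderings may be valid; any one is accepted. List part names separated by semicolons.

P9; P4; P3; P7; P12; P2; P8; P6; P11; P10

1. P9@(1, 1) [-x clear] — {P9}
2. P4@(1, 0) [-x clear] — {P4, P9}
3. P3@(1, 2) [-x clear] — {P3, P4, P9}
4. P7@(2, 2) [-y clear] — {P3, P4, P7, P9}
5. P12@(0, 0) [-y clear] — {P12, P3, P4, P7, P9}
6. P2@(-1, 0) [+y clear] — {P12, P2, P3, P4, P7, P9}
7. P8@(0, -1) [-y clear] — {P12, P2, P3, P4, P7, P8, P9}
8. P6@(-1, -1) [-y clear] — {P12, P2, P3, P4, P6, P7, P8, P9}
9. P11@(-1, -2) [-y clear] — {P11, P12, P2, P3, P4, P6, P7, P8, P9}
10. P10@(2, 3) [+x clear] — {P10, P11, P12, P2, P3, P4, P6, P7, P8, P9}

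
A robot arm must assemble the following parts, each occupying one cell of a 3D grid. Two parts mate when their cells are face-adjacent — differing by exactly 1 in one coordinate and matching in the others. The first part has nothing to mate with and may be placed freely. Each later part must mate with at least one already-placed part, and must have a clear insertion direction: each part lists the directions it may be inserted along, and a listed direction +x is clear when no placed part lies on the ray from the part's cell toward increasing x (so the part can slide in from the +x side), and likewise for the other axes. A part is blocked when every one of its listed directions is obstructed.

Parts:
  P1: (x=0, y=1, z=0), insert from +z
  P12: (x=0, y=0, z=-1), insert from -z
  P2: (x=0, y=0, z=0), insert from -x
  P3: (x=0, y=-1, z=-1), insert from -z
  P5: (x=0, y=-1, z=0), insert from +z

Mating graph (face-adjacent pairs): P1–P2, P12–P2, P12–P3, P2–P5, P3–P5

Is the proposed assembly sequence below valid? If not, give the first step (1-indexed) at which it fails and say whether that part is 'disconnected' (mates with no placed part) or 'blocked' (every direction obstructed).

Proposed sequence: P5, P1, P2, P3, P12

Invalid at step 2 (disconnected)

1. P5@(0, -1, 0) [+z clear] — {P5}
2. P1@(0, 1, 0) — no placed neighbour ⇒ disconnected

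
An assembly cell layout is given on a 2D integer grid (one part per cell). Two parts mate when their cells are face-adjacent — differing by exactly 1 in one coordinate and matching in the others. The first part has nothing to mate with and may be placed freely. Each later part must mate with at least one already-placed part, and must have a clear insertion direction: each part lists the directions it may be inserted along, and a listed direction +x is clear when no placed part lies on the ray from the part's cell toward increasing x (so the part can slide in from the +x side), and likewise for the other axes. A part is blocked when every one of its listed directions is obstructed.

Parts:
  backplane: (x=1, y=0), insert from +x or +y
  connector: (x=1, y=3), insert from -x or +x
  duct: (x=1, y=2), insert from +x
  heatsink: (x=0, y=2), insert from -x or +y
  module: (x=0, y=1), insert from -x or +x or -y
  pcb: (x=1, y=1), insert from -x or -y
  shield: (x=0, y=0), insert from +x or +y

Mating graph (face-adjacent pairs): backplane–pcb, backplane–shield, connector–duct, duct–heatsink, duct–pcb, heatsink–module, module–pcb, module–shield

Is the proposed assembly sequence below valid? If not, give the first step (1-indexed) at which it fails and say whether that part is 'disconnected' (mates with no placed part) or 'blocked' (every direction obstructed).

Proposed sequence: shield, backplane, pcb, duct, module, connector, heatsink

Valid

1. shield@(0, 0) [+x clear] — {shield}
2. backplane@(1, 0) [+x clear] — {backplane, shield}
3. pcb@(1, 1) [-x clear] — {backplane, pcb, shield}
4. duct@(1, 2) [+x clear] — {backplane, duct, pcb, shield}
5. module@(0, 1) [-x clear] — {backplane, duct, module, pcb, shield}
6. connector@(1, 3) [-x clear] — {backplane, connector, duct, module, pcb, shield}
7. heatsink@(0, 2) [-x clear] — {backplane, connector, duct, heatsink, module, pcb, shield}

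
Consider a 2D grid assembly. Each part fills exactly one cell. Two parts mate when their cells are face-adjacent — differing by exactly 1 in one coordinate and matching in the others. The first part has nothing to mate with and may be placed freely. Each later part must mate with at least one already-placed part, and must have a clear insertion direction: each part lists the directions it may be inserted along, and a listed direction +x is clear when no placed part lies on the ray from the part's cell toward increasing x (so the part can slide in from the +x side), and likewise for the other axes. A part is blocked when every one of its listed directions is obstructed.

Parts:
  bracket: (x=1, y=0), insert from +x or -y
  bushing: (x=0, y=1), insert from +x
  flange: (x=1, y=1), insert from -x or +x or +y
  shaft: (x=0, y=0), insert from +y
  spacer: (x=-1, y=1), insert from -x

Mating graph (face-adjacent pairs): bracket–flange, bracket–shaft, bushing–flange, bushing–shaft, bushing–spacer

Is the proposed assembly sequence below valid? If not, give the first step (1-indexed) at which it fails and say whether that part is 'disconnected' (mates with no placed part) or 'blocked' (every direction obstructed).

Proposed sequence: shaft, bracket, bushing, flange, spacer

1. shaft@(0, 0) [+y clear] — {shaft}
2. bracket@(1, 0) [+x clear] — {bracket, shaft}
3. bushing@(0, 1) [+x clear] — {bracket, bushing, shaft}
4. flange@(1, 1) [+x clear] — {bracket, bushing, flange, shaft}
5. spacer@(-1, 1) [-x clear] — {bracket, bushing, flange, shaft, spacer}

Valid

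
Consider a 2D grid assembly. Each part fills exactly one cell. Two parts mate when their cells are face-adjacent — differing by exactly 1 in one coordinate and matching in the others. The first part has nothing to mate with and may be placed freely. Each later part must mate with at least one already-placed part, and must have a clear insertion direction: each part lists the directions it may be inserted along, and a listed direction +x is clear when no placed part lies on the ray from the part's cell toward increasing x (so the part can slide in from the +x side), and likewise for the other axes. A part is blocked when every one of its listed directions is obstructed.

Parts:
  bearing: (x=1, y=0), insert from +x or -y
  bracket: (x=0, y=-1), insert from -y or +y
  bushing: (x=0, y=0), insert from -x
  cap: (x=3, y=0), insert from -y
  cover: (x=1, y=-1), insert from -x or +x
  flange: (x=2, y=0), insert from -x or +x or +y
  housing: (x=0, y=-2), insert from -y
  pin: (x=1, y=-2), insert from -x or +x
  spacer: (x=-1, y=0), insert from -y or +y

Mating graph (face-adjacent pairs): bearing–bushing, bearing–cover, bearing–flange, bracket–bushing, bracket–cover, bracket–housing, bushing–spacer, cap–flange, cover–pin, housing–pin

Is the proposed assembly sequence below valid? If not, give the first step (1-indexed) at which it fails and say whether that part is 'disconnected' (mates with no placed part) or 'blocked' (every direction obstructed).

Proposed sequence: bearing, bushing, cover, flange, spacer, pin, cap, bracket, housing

1. bearing@(1, 0) [+x clear] — {bearing}
2. bushing@(0, 0) [-x clear] — {bearing, bushing}
3. cover@(1, -1) [-x clear] — {bearing, bushing, cover}
4. flange@(2, 0) [+x clear] — {bearing, bushing, cover, flange}
5. spacer@(-1, 0) [-y clear] — {bearing, bushing, cover, flange, spacer}
6. pin@(1, -2) [-x clear] — {bearing, bushing, cover, flange, pin, spacer}
7. cap@(3, 0) [-y clear] — {bearing, bushing, cap, cover, flange, pin, spacer}
8. bracket@(0, -1) [-y clear] — {bearing, bracket, bushing, cap, cover, flange, pin, spacer}
9. housing@(0, -2) [-y clear] — {bearing, bracket, bushing, cap, cover, flange, housing, pin, spacer}

Valid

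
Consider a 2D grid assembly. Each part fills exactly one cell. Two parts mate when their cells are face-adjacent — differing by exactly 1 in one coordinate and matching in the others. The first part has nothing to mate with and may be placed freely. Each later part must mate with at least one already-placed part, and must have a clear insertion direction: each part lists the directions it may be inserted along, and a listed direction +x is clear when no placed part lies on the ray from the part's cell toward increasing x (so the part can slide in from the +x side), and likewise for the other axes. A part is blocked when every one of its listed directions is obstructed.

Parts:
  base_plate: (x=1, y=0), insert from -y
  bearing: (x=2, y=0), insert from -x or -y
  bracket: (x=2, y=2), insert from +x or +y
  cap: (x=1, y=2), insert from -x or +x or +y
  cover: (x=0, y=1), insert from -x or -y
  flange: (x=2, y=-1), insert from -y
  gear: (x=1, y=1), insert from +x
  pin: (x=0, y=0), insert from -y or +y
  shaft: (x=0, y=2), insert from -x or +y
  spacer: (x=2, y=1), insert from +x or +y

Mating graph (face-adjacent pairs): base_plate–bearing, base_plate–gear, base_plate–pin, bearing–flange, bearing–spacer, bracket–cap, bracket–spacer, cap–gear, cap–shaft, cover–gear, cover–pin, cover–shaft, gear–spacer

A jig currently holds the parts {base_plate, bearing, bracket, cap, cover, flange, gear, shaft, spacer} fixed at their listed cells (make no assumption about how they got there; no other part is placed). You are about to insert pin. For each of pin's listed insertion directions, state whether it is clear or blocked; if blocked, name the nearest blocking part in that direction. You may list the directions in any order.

-y: ray from pin(0, 0) has no placed part ⇒ clear
+y: nearest on ray is cover@(0, 1) ⇒ blocked

+y: blocked by cover; -y: clear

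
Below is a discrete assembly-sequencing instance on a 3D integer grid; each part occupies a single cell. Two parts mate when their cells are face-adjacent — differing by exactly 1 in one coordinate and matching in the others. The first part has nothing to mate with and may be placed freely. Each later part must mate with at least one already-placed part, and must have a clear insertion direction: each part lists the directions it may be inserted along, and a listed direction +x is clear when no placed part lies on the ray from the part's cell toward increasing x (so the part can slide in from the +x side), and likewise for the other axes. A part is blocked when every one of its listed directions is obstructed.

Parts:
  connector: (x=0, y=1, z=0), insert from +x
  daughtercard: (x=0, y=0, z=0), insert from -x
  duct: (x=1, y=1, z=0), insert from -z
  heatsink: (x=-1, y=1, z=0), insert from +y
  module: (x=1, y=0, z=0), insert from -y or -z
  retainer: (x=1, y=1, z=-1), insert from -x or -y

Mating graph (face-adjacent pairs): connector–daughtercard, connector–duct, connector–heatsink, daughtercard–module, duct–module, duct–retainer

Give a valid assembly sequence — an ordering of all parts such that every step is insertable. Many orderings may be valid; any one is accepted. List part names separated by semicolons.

module; daughtercard; connector; duct; heatsink; retainer

1. module@(1, 0, 0) [-y clear] — {module}
2. daughtercard@(0, 0, 0) [-x clear] — {daughtercard, module}
3. connector@(0, 1, 0) [+x clear] — {connector, daughtercard, module}
4. duct@(1, 1, 0) [-z clear] — {connector, daughtercard, duct, module}
5. heatsink@(-1, 1, 0) [+y clear] — {connector, daughtercard, duct, heatsink, module}
6. retainer@(1, 1, -1) [-x clear] — {connector, daughtercard, duct, heatsink, module, retainer}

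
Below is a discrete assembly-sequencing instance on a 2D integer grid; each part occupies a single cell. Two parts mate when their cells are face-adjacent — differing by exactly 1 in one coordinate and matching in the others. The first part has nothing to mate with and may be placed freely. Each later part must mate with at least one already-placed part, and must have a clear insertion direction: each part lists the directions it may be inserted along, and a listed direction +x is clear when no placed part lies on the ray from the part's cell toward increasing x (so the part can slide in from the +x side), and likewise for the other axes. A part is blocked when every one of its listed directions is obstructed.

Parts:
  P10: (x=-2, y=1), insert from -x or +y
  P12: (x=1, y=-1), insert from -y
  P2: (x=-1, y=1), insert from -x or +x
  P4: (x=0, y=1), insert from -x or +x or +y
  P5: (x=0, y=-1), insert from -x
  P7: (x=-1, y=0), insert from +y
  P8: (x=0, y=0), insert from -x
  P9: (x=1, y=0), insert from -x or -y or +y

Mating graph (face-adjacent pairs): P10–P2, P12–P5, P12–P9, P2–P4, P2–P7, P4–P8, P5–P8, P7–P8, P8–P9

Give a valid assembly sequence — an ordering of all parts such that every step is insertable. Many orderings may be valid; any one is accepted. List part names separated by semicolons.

1. P12@(1, -1) [-y clear] — {P12}
2. P9@(1, 0) [-x clear] — {P12, P9}
3. P8@(0, 0) [-x clear] — {P12, P8, P9}
4. P7@(-1, 0) [+y clear] — {P12, P7, P8, P9}
5. P4@(0, 1) [-x clear] — {P12, P4, P7, P8, P9}
6. P5@(0, -1) [-x clear] — {P12, P4, P5, P7, P8, P9}
7. P2@(-1, 1) [-x clear] — {P12, P2, P4, P5, P7, P8, P9}
8. P10@(-2, 1) [-x clear] — {P10, P12, P2, P4, P5, P7, P8, P9}

P12; P9; P8; P7; P4; P5; P2; P10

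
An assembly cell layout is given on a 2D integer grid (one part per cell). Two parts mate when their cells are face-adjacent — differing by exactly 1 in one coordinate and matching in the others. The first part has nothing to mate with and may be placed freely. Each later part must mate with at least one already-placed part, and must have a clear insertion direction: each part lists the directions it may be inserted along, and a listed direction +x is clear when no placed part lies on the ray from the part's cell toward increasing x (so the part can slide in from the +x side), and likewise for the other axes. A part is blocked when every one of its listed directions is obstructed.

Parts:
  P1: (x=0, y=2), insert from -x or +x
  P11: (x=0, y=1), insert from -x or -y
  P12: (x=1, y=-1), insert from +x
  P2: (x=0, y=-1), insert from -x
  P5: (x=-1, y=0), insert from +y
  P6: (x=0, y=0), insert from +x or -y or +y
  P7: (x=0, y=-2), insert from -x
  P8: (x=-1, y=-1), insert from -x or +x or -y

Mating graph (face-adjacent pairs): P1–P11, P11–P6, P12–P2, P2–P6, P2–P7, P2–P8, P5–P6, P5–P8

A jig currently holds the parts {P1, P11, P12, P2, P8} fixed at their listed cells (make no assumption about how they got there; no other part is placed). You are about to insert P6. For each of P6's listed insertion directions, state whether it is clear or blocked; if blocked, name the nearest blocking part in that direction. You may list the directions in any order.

+x: clear; +y: blocked by P11; -y: blocked by P2

+x: ray from P6(0, 0) has no placed part ⇒ clear
-y: nearest on ray is P2@(0, -1) ⇒ blocked
+y: nearest on ray is P11@(0, 1) ⇒ blocked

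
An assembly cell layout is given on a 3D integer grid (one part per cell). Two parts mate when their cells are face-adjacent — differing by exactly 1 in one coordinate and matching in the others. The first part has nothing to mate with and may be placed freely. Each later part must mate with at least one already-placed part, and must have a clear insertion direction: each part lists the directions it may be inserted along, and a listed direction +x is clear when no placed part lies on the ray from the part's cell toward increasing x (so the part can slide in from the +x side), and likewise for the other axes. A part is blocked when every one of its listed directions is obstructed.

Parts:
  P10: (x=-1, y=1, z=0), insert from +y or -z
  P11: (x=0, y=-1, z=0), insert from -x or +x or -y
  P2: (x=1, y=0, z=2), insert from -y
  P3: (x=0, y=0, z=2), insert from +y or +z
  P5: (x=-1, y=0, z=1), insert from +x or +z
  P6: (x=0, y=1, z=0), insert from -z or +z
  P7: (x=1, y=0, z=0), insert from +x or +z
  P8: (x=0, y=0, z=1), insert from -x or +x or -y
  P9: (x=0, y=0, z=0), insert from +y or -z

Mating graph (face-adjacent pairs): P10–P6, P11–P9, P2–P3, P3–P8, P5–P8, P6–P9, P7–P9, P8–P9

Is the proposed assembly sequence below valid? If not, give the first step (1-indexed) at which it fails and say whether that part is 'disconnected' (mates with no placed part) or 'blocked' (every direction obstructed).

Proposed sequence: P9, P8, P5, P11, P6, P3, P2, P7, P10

1. P9@(0, 0, 0) [+y clear] — {P9}
2. P8@(0, 0, 1) [-x clear] — {P8, P9}
3. P5@(-1, 0, 1) [+z clear] — {P5, P8, P9}
4. P11@(0, -1, 0) [-x clear] — {P11, P5, P8, P9}
5. P6@(0, 1, 0) [-z clear] — {P11, P5, P6, P8, P9}
6. P3@(0, 0, 2) [+y clear] — {P11, P3, P5, P6, P8, P9}
7. P2@(1, 0, 2) [-y clear] — {P11, P2, P3, P5, P6, P8, P9}
8. P7@(1, 0, 0) [+x clear] — {P11, P2, P3, P5, P6, P7, P8, P9}
9. P10@(-1, 1, 0) [+y clear] — {P10, P11, P2, P3, P5, P6, P7, P8, P9}

Valid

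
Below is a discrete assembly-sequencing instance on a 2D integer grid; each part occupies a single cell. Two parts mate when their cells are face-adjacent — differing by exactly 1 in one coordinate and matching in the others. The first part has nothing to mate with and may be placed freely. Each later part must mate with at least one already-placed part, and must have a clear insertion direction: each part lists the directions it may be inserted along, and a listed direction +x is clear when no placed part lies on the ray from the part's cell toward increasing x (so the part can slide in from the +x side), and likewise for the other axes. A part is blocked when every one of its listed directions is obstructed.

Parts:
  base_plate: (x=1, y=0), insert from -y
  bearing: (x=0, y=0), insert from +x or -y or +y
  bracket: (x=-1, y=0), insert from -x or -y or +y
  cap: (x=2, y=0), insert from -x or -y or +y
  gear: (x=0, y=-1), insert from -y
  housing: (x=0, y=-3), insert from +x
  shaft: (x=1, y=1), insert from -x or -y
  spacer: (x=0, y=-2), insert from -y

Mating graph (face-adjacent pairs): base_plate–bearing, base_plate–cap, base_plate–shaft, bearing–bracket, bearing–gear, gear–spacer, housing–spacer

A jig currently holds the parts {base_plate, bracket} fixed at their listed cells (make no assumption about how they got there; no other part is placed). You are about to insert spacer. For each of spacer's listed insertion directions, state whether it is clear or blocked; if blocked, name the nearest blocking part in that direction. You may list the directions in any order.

-y: clear

-y: ray from spacer(0, -2) has no placed part ⇒ clear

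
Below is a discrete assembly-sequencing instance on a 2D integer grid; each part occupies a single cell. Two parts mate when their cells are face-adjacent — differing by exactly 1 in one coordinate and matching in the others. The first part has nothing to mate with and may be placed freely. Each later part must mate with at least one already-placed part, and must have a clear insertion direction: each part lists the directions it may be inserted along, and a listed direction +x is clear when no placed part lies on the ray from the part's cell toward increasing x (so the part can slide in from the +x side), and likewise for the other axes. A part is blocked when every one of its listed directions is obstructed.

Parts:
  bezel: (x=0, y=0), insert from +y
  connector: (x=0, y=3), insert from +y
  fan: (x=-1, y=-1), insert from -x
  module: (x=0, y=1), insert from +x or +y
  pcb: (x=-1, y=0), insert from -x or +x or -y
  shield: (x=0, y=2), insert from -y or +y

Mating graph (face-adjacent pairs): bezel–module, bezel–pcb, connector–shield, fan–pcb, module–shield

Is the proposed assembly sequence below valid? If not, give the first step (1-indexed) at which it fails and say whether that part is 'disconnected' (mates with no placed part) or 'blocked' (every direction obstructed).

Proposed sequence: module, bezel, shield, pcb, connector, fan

1. module@(0, 1) [+x clear] — {module}
2. bezel@(0, 0) — +y all obstructed ⇒ blocked

Invalid at step 2 (blocked)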